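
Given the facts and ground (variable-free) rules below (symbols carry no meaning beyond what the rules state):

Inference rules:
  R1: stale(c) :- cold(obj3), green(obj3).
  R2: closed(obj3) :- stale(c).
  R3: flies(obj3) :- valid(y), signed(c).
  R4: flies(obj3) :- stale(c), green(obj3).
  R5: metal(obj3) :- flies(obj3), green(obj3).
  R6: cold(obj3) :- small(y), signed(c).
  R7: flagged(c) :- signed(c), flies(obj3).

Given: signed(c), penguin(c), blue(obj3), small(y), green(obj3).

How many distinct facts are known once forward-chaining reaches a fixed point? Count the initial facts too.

11

Round 1 — R6, derive cold(obj3).
Round 2 — R1, derive stale(c).
Round 3 — R2, R4, derive closed(obj3), flies(obj3).
Round 4 — R5, R7, derive metal(obj3), flagged(c).
Closure: {blue(obj3), closed(obj3), cold(obj3), flagged(c), flies(obj3), green(obj3), metal(obj3), penguin(c), signed(c), small(y), stale(c)} — 11 facts.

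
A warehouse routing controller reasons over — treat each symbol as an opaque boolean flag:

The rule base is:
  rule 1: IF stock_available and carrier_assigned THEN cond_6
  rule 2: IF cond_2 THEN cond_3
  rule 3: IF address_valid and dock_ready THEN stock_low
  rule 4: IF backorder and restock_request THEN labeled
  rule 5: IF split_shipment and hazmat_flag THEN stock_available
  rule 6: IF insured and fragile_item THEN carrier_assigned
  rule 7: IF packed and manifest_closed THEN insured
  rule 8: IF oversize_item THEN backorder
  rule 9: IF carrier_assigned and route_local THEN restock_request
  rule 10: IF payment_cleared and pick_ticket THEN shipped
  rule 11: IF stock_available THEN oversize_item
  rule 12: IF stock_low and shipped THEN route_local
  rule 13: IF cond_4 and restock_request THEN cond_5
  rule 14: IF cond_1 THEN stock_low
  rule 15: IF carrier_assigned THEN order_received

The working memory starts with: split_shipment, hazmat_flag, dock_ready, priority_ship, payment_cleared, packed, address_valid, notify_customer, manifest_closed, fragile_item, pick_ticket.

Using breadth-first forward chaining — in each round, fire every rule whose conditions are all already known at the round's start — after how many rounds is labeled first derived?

4

[1] rule 3 [IF address_valid and dock_ready THEN stock_low]; rule 5 [IF split_shipment and hazmat_flag THEN stock_available]; rule 7 [IF packed and manifest_closed THEN insured]; rule 10 [IF payment_cleared and pick_ticket THEN shipped]. ⇒ new: stock_low, stock_available, insured, shipped.
[2] rule 6 [IF insured and fragile_item THEN carrier_assigned]; rule 11 [IF stock_available THEN oversize_item]; rule 12 [IF stock_low and shipped THEN route_local]. ⇒ new: carrier_assigned, oversize_item, route_local.
[3] rule 1 [IF stock_available and carrier_assigned THEN cond_6]; rule 8 [IF oversize_item THEN backorder]; rule 9 [IF carrier_assigned and route_local THEN restock_request]; rule 15 [IF carrier_assigned THEN order_received]. ⇒ new: cond_6, backorder, restock_request, order_received.
[4] rule 4 [IF backorder and restock_request THEN labeled]. ⇒ new: labeled.
labeled first appears in round 4.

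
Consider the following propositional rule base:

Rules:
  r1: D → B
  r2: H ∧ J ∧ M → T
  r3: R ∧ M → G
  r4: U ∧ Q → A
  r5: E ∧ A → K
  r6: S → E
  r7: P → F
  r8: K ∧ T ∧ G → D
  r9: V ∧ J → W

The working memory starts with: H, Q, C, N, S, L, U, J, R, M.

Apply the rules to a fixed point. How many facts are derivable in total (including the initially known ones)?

Round 1 — r2, r3, r4, r6, derive T, G, A, E.
Round 2 — r5, derive K.
Round 3 — r8, derive D.
Round 4 — r1, derive B.
Closure: {A, B, C, D, E, G, H, J, K, L, M, N, Q, R, S, T, U} — 17 facts.

17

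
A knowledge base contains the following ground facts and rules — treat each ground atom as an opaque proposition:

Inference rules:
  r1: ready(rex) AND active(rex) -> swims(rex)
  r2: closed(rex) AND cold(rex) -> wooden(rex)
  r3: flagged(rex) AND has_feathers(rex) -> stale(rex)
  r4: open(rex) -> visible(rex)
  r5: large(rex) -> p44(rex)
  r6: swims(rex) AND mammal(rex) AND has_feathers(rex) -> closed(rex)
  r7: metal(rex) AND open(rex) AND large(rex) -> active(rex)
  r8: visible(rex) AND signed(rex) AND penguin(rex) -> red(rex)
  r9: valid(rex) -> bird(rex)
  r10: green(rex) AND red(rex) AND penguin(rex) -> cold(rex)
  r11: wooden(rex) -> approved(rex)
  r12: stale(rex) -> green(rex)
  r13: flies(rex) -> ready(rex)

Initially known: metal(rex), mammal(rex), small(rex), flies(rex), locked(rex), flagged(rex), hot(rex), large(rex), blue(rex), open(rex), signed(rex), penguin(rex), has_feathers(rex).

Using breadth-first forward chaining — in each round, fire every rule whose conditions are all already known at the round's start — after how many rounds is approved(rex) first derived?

5

Round 1: r3 [flagged(rex) AND has_feathers(rex) -> stale(rex)]; r4 [open(rex) -> visible(rex)]; r5 [large(rex) -> p44(rex)]; r7 [metal(rex) AND open(rex) AND large(rex) -> active(rex)]; r13 [flies(rex) -> ready(rex)]. Adds stale(rex), visible(rex), p44(rex), active(rex), ready(rex).
Round 2: r1 [ready(rex) AND active(rex) -> swims(rex)]; r8 [visible(rex) AND signed(rex) AND penguin(rex) -> red(rex)]; r12 [stale(rex) -> green(rex)]. Adds swims(rex), red(rex), green(rex).
Round 3: r6 [swims(rex) AND mammal(rex) AND has_feathers(rex) -> closed(rex)]; r10 [green(rex) AND red(rex) AND penguin(rex) -> cold(rex)]. Adds closed(rex), cold(rex).
Round 4: r2 [closed(rex) AND cold(rex) -> wooden(rex)]. Adds wooden(rex).
Round 5: r11 [wooden(rex) -> approved(rex)]. Adds approved(rex).
approved(rex) first appears in round 5.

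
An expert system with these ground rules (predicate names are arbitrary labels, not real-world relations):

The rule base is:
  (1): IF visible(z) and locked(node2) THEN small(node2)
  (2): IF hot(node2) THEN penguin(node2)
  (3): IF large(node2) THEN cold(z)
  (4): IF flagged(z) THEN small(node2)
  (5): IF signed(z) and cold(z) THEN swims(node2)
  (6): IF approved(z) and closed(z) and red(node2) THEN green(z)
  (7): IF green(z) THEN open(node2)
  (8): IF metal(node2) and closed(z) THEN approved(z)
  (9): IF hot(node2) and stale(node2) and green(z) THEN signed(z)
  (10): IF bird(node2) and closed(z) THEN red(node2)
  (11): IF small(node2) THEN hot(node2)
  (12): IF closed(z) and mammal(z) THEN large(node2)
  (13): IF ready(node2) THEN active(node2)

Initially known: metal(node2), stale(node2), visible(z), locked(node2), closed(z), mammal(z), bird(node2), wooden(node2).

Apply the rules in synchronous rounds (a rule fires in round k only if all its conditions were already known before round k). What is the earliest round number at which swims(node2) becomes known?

[1] (1) [IF visible(z) and locked(node2) THEN small(node2)]; (8) [IF metal(node2) and closed(z) THEN approved(z)]; (10) [IF bird(node2) and closed(z) THEN red(node2)]; (12) [IF closed(z) and mammal(z) THEN large(node2)]. ⇒ new: small(node2), approved(z), red(node2), large(node2).
[2] (3) [IF large(node2) THEN cold(z)]; (6) [IF approved(z) and closed(z) and red(node2) THEN green(z)]; (11) [IF small(node2) THEN hot(node2)]. ⇒ new: cold(z), green(z), hot(node2).
[3] (2) [IF hot(node2) THEN penguin(node2)]; (7) [IF green(z) THEN open(node2)]; (9) [IF hot(node2) and stale(node2) and green(z) THEN signed(z)]. ⇒ new: penguin(node2), open(node2), signed(z).
[4] (5) [IF signed(z) and cold(z) THEN swims(node2)]. ⇒ new: swims(node2).
swims(node2) first appears in round 4.

4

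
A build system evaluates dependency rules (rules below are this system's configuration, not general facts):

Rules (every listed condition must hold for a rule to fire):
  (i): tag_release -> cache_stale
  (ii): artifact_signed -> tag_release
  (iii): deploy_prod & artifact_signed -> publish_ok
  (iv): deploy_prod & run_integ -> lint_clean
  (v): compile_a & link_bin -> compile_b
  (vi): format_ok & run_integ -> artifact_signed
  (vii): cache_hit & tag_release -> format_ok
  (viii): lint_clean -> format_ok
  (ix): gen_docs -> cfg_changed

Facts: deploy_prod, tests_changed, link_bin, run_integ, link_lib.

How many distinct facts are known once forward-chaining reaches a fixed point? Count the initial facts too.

Round 1 — (iv), derive lint_clean.
Round 2 — (viii), derive format_ok.
Round 3 — (vi), derive artifact_signed.
Round 4 — (ii), (iii), derive tag_release, publish_ok.
Round 5 — (i), derive cache_stale.
Closure: {artifact_signed, cache_stale, deploy_prod, format_ok, link_bin, link_lib, lint_clean, publish_ok, run_integ, tag_release, tests_changed} — 11 facts.

11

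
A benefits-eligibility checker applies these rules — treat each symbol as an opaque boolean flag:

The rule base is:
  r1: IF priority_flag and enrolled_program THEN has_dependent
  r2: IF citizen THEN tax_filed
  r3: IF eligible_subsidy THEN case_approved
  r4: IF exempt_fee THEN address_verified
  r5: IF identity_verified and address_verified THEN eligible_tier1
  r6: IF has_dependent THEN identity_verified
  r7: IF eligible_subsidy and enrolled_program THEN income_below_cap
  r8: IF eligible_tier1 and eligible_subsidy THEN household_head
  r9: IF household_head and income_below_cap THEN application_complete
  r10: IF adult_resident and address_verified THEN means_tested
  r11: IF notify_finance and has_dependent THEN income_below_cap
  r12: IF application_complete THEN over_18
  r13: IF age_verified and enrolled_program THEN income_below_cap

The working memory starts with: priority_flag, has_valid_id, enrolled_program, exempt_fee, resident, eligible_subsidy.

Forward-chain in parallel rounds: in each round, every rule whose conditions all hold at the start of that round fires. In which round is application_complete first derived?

5

[1] r1 [IF priority_flag and enrolled_program THEN has_dependent]; r3 [IF eligible_subsidy THEN case_approved]; r4 [IF exempt_fee THEN address_verified]; r7 [IF eligible_subsidy and enrolled_program THEN income_below_cap]. ⇒ new: has_dependent, case_approved, address_verified, income_below_cap.
[2] r6 [IF has_dependent THEN identity_verified]. ⇒ new: identity_verified.
[3] r5 [IF identity_verified and address_verified THEN eligible_tier1]. ⇒ new: eligible_tier1.
[4] r8 [IF eligible_tier1 and eligible_subsidy THEN household_head]. ⇒ new: household_head.
[5] r9 [IF household_head and income_below_cap THEN application_complete]. ⇒ new: application_complete.
application_complete first appears in round 5.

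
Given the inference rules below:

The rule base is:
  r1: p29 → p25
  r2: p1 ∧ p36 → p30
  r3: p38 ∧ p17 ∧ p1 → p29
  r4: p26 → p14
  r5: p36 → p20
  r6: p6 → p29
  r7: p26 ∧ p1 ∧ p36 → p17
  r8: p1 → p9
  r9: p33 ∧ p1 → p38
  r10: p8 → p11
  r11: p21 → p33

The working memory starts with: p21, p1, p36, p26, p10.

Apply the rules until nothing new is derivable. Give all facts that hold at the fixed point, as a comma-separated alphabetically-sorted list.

[1] r2 [p1 ∧ p36 → p30]; r4 [p26 → p14]; r5 [p36 → p20]; r7 [p26 ∧ p1 ∧ p36 → p17]; r8 [p1 → p9]; r11 [p21 → p33]. ⇒ new: p30, p14, p20, p17, p9, p33.
[2] r9 [p33 ∧ p1 → p38]. ⇒ new: p38.
[3] r3 [p38 ∧ p17 ∧ p1 → p29]. ⇒ new: p29.
[4] r1 [p29 → p25]. ⇒ new: p25.

p1, p10, p14, p17, p20, p21, p25, p26, p29, p30, p33, p36, p38, p9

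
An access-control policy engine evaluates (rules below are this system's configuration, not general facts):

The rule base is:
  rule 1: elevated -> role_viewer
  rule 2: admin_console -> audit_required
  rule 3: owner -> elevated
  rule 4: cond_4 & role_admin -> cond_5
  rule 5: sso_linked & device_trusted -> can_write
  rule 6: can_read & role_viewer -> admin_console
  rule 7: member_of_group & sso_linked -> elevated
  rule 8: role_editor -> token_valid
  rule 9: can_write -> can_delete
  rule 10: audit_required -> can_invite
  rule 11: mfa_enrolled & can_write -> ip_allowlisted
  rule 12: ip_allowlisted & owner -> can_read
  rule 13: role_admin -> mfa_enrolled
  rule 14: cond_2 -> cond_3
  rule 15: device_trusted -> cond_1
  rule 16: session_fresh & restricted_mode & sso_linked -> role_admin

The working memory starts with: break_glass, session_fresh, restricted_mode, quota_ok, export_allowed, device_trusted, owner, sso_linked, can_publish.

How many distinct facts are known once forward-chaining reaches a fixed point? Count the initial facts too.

Round 1 — rule 3, rule 5, rule 15, rule 16, derive elevated, can_write, cond_1, role_admin.
Round 2 — rule 1, rule 9, rule 13, derive role_viewer, can_delete, mfa_enrolled.
Round 3 — rule 11, derive ip_allowlisted.
Round 4 — rule 12, derive can_read.
Round 5 — rule 6, derive admin_console.
Round 6 — rule 2, derive audit_required.
Round 7 — rule 10, derive can_invite.
Closure: {admin_console, audit_required, break_glass, can_delete, can_invite, can_publish, can_read, can_write, cond_1, device_trusted, elevated, export_allowed, ip_allowlisted, mfa_enrolled, owner, quota_ok, restricted_mode, role_admin, role_viewer, session_fresh, sso_linked} — 21 facts.

21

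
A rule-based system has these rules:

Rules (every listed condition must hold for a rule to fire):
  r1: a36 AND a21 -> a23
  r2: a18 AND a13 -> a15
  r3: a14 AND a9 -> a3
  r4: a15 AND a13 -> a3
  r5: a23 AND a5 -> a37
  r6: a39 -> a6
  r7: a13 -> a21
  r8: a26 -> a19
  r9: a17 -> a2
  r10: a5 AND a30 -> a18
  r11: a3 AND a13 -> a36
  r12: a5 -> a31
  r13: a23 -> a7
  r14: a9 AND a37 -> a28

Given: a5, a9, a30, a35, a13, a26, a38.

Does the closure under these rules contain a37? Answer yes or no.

[1] r7 [a13 -> a21]; r8 [a26 -> a19]; r10 [a5 AND a30 -> a18]; r12 [a5 -> a31]. ⇒ new: a21, a19, a18, a31.
[2] r2 [a18 AND a13 -> a15]. ⇒ new: a15.
[3] r4 [a15 AND a13 -> a3]. ⇒ new: a3.
[4] r11 [a3 AND a13 -> a36]. ⇒ new: a36.
[5] r1 [a36 AND a21 -> a23]. ⇒ new: a23.
[6] r5 [a23 AND a5 -> a37]; r13 [a23 -> a7]. ⇒ new: a37, a7.
[7] r14 [a9 AND a37 -> a28]. ⇒ new: a28.
a37 appears in round 6, so it is derivable.

yes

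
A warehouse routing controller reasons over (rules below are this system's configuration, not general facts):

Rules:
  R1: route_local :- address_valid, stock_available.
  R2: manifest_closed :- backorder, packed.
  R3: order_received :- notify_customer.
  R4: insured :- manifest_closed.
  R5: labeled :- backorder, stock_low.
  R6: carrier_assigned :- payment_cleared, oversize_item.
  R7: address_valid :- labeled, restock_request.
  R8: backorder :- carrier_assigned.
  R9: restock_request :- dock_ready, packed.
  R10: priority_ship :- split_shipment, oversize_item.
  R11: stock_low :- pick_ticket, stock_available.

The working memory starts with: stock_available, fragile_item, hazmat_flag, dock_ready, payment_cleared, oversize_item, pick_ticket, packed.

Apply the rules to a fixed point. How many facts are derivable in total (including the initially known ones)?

17

Round 1: R6 [carrier_assigned :- payment_cleared, oversize_item.]; R9 [restock_request :- dock_ready, packed.]; R11 [stock_low :- pick_ticket, stock_available.]. New: carrier_assigned, restock_request, stock_low.
Round 2: R8 [backorder :- carrier_assigned.]. New: backorder.
Round 3: R2 [manifest_closed :- backorder, packed.]; R5 [labeled :- backorder, stock_low.]. New: manifest_closed, labeled.
Round 4: R4 [insured :- manifest_closed.]; R7 [address_valid :- labeled, restock_request.]. New: insured, address_valid.
Round 5: R1 [route_local :- address_valid, stock_available.]. New: route_local.
Closure: {address_valid, backorder, carrier_assigned, dock_ready, fragile_item, hazmat_flag, insured, labeled, manifest_closed, oversize_item, packed, payment_cleared, pick_ticket, restock_request, route_local, stock_available, stock_low} — 17 facts.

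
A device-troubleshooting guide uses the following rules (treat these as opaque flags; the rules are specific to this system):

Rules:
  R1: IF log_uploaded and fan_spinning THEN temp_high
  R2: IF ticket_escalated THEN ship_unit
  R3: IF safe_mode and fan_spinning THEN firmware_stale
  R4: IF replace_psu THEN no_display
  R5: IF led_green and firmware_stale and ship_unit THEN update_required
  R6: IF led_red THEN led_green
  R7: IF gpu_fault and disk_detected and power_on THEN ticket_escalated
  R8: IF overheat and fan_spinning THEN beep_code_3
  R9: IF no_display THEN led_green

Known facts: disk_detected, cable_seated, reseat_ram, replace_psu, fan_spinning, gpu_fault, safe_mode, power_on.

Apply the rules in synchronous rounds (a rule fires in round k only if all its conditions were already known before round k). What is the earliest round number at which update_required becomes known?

3

Round 1 — R3, R4, R7, derive firmware_stale, no_display, ticket_escalated.
Round 2 — R2, R9, derive ship_unit, led_green.
Round 3 — R5, derive update_required.
update_required first appears in round 3.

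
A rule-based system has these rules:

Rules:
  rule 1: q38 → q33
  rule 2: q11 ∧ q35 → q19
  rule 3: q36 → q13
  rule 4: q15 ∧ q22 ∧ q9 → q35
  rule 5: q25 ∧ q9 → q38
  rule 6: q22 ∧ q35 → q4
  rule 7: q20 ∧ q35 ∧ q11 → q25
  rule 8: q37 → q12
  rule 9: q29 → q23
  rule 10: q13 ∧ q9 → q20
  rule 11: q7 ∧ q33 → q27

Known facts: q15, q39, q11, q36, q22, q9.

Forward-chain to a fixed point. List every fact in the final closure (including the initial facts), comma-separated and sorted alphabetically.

Round 1: rule 3 [q36 → q13]; rule 4 [q15 ∧ q22 ∧ q9 → q35]. New: q13, q35.
Round 2: rule 2 [q11 ∧ q35 → q19]; rule 6 [q22 ∧ q35 → q4]; rule 10 [q13 ∧ q9 → q20]. New: q19, q4, q20.
Round 3: rule 7 [q20 ∧ q35 ∧ q11 → q25]. New: q25.
Round 4: rule 5 [q25 ∧ q9 → q38]. New: q38.
Round 5: rule 1 [q38 → q33]. New: q33.

q11, q13, q15, q19, q20, q22, q25, q33, q35, q36, q38, q39, q4, q9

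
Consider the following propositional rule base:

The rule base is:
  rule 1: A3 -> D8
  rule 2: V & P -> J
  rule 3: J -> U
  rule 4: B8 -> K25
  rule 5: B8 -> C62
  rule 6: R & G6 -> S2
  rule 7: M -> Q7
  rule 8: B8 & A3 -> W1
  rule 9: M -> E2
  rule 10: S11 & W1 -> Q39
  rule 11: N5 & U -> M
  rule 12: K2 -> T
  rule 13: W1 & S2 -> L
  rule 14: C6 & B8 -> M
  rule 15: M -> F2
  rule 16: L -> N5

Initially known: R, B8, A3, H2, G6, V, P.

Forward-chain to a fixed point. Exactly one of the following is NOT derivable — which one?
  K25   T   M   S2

T

[1] rule 1 [A3 -> D8]; rule 2 [V & P -> J]; rule 4 [B8 -> K25]; rule 5 [B8 -> C62]; rule 6 [R & G6 -> S2]; rule 8 [B8 & A3 -> W1]. ⇒ new: D8, J, K25, C62, S2, W1.
[2] rule 3 [J -> U]; rule 13 [W1 & S2 -> L]. ⇒ new: U, L.
[3] rule 16 [L -> N5]. ⇒ new: N5.
[4] rule 11 [N5 & U -> M]. ⇒ new: M.
[5] rule 7 [M -> Q7]; rule 9 [M -> E2]; rule 15 [M -> F2]. ⇒ new: Q7, E2, F2.
Derived: K25 (round 1), S2 (round 1), M (round 4). T never appears in any round.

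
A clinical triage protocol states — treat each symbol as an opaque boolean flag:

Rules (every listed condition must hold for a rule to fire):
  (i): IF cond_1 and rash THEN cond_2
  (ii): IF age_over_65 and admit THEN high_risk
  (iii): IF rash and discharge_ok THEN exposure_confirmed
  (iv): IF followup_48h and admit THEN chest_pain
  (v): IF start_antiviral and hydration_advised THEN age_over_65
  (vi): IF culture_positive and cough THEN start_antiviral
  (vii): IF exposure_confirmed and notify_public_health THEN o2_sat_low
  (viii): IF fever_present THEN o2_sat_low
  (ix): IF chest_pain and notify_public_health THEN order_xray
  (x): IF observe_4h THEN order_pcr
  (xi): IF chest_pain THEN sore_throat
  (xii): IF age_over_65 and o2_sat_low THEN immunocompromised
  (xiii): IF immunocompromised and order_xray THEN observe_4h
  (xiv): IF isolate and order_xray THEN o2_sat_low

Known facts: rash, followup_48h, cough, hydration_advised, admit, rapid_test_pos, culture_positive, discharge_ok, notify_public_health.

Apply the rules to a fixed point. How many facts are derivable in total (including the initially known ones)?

20

Round 1 — (iii), (iv), (vi), derive exposure_confirmed, chest_pain, start_antiviral.
Round 2 — (v), (vii), (ix), (xi), derive age_over_65, o2_sat_low, order_xray, sore_throat.
Round 3 — (ii), (xii), derive high_risk, immunocompromised.
Round 4 — (xiii), derive observe_4h.
Round 5 — (x), derive order_pcr.
Closure: {admit, age_over_65, chest_pain, cough, culture_positive, discharge_ok, exposure_confirmed, followup_48h, high_risk, hydration_advised, immunocompromised, notify_public_health, o2_sat_low, observe_4h, order_pcr, order_xray, rapid_test_pos, rash, sore_throat, start_antiviral} — 20 facts.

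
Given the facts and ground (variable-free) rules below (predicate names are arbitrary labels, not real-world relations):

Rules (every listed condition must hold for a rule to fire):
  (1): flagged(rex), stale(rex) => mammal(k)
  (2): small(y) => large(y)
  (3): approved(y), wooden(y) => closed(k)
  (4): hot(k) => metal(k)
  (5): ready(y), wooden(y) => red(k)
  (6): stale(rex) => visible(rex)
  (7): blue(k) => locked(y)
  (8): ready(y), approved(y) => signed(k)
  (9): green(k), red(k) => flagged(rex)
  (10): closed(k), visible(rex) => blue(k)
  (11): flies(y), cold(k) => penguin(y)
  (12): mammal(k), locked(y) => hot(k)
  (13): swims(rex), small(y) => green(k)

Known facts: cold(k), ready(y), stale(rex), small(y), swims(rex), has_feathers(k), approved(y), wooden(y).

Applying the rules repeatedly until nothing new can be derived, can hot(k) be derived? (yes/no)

Round 1 — (2), (3), (5), (6), (8), (13), derive large(y), closed(k), red(k), visible(rex), signed(k), green(k).
Round 2 — (9), (10), derive flagged(rex), blue(k).
Round 3 — (1), (7), derive mammal(k), locked(y).
Round 4 — (12), derive hot(k).
Round 5 — (4), derive metal(k).
hot(k) appears in round 4, so it is derivable.

yes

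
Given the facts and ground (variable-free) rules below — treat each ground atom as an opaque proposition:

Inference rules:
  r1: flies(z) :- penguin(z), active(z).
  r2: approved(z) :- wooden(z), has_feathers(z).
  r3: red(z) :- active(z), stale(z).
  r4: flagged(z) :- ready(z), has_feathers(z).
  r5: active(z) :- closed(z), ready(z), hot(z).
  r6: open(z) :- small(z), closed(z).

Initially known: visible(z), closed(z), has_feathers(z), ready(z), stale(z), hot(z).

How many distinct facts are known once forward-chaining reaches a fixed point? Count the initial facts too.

Round 1 fires r4, r5, giving flagged(z), active(z).
Round 2 fires r3, giving red(z).
Closure: {active(z), closed(z), flagged(z), has_feathers(z), hot(z), ready(z), red(z), stale(z), visible(z)} — 9 facts.

9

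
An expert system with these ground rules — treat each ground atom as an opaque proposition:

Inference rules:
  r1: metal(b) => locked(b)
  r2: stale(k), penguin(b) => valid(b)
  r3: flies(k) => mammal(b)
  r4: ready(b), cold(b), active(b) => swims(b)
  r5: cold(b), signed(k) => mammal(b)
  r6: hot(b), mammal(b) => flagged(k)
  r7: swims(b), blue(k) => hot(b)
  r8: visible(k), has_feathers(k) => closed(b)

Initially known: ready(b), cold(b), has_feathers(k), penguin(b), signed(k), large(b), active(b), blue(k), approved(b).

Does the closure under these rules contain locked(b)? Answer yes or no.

no

Round 1: r4 [ready(b), cold(b), active(b) => swims(b)]; r5 [cold(b), signed(k) => mammal(b)]. Adds swims(b), mammal(b).
Round 2: r7 [swims(b), blue(k) => hot(b)]. Adds hot(b).
Round 3: r6 [hot(b), mammal(b) => flagged(k)]. Adds flagged(k).
Fixed point reached. locked(b) is concluded only by r1; r1 needs metal(b) (never derived).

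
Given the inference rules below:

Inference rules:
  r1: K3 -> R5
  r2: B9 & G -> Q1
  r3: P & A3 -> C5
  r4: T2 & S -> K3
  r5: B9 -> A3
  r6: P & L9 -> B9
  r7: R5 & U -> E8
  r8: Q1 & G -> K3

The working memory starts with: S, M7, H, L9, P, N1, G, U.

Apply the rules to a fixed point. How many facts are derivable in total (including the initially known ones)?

Round 1: r6 [P & L9 -> B9]. Adds B9.
Round 2: r2 [B9 & G -> Q1]; r5 [B9 -> A3]. Adds Q1, A3.
Round 3: r3 [P & A3 -> C5]; r8 [Q1 & G -> K3]. Adds C5, K3.
Round 4: r1 [K3 -> R5]. Adds R5.
Round 5: r7 [R5 & U -> E8]. Adds E8.
Closure: {A3, B9, C5, E8, G, H, K3, L9, M7, N1, P, Q1, R5, S, U} — 15 facts.

15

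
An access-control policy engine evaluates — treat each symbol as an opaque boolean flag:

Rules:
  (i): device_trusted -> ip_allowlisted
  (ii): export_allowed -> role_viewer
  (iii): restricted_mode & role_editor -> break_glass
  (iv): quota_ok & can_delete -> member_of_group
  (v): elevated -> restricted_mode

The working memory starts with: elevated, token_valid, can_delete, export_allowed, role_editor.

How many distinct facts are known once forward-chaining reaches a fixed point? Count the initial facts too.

8

Round 1 — (ii), (v), derive role_viewer, restricted_mode.
Round 2 — (iii), derive break_glass.
Closure: {break_glass, can_delete, elevated, export_allowed, restricted_mode, role_editor, role_viewer, token_valid} — 8 facts.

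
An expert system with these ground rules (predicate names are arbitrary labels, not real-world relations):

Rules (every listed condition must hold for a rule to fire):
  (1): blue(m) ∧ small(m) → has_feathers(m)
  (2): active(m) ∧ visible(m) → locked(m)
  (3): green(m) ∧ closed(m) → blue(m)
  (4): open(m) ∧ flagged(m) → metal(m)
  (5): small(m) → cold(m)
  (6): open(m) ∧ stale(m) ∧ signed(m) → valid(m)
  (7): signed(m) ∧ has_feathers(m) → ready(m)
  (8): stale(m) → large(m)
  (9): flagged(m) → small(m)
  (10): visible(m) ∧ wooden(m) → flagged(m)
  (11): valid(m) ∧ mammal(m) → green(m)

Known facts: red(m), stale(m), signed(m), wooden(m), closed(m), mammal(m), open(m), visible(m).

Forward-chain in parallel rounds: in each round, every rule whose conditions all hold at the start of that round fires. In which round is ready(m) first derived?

Round 1 fires (6), (8), (10), giving valid(m), large(m), flagged(m).
Round 2 fires (4), (9), (11), giving metal(m), small(m), green(m).
Round 3 fires (3), (5), giving blue(m), cold(m).
Round 4 fires (1), giving has_feathers(m).
Round 5 fires (7), giving ready(m).
ready(m) first appears in round 5.

5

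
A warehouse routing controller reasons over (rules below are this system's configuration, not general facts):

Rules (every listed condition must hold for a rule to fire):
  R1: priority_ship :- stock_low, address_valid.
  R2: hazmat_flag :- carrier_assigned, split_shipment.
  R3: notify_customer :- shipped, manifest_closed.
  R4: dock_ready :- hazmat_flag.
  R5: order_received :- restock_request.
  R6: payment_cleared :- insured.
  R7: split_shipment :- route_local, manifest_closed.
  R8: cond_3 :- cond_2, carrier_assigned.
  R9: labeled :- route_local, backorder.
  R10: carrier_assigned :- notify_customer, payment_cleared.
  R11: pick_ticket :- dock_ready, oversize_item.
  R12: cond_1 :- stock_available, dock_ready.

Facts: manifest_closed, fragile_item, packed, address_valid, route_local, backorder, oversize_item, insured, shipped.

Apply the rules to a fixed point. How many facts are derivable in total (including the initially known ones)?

Round 1 — R3, R6, R7, R9, derive notify_customer, payment_cleared, split_shipment, labeled.
Round 2 — R10, derive carrier_assigned.
Round 3 — R2, derive hazmat_flag.
Round 4 — R4, derive dock_ready.
Round 5 — R11, derive pick_ticket.
Closure: {address_valid, backorder, carrier_assigned, dock_ready, fragile_item, hazmat_flag, insured, labeled, manifest_closed, notify_customer, oversize_item, packed, payment_cleared, pick_ticket, route_local, shipped, split_shipment} — 17 facts.

17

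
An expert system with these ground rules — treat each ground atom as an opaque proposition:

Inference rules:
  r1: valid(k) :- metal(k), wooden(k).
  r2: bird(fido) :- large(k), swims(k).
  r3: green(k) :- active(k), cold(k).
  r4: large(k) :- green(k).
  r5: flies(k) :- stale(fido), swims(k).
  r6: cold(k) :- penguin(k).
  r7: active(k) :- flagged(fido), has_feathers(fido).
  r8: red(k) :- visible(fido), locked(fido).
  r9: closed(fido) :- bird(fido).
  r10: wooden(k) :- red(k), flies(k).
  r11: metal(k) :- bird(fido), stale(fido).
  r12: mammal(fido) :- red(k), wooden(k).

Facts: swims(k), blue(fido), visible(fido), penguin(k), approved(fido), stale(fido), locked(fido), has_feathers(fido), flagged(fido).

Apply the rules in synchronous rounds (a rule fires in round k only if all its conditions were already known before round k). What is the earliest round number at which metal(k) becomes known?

Round 1: r5 [flies(k) :- stale(fido), swims(k).]; r6 [cold(k) :- penguin(k).]; r7 [active(k) :- flagged(fido), has_feathers(fido).]; r8 [red(k) :- visible(fido), locked(fido).]. Adds flies(k), cold(k), active(k), red(k).
Round 2: r3 [green(k) :- active(k), cold(k).]; r10 [wooden(k) :- red(k), flies(k).]. Adds green(k), wooden(k).
Round 3: r4 [large(k) :- green(k).]; r12 [mammal(fido) :- red(k), wooden(k).]. Adds large(k), mammal(fido).
Round 4: r2 [bird(fido) :- large(k), swims(k).]. Adds bird(fido).
Round 5: r9 [closed(fido) :- bird(fido).]; r11 [metal(k) :- bird(fido), stale(fido).]. Adds closed(fido), metal(k).
metal(k) first appears in round 5.

5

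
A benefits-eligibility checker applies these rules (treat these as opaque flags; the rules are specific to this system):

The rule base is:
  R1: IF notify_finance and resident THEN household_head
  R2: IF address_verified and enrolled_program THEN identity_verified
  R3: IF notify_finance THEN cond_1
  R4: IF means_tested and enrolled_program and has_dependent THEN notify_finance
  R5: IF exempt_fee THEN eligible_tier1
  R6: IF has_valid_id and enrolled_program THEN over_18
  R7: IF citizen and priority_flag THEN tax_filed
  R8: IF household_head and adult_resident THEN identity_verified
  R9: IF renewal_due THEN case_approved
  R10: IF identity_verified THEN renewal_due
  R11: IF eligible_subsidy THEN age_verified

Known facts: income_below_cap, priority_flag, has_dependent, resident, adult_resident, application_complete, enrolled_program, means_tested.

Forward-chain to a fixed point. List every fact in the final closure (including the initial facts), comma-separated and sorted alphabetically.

adult_resident, application_complete, case_approved, cond_1, enrolled_program, has_dependent, household_head, identity_verified, income_below_cap, means_tested, notify_finance, priority_flag, renewal_due, resident

Round 1 — R4, derive notify_finance.
Round 2 — R1, R3, derive household_head, cond_1.
Round 3 — R8, derive identity_verified.
Round 4 — R10, derive renewal_due.
Round 5 — R9, derive case_approved.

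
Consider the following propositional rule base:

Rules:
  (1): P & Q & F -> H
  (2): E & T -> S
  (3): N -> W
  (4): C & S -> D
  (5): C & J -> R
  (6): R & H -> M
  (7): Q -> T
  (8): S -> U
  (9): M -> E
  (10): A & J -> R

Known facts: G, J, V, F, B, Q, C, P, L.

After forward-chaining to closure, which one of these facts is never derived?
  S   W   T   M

W

Round 1 — (1), (5), (7), derive H, R, T.
Round 2 — (6), derive M.
Round 3 — (9), derive E.
Round 4 — (2), derive S.
Round 5 — (4), (8), derive D, U.
Derived: S (round 4), T (round 1), M (round 2). W never appears in any round.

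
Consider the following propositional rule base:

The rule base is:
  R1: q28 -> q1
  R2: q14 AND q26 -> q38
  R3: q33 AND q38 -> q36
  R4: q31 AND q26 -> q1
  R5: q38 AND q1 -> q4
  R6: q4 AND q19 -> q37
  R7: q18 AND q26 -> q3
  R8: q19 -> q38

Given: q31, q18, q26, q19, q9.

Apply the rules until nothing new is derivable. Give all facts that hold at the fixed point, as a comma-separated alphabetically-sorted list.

Round 1: R4 [q31 AND q26 -> q1]; R7 [q18 AND q26 -> q3]; R8 [q19 -> q38]. Adds q1, q3, q38.
Round 2: R5 [q38 AND q1 -> q4]. Adds q4.
Round 3: R6 [q4 AND q19 -> q37]. Adds q37.

q1, q18, q19, q26, q3, q31, q37, q38, q4, q9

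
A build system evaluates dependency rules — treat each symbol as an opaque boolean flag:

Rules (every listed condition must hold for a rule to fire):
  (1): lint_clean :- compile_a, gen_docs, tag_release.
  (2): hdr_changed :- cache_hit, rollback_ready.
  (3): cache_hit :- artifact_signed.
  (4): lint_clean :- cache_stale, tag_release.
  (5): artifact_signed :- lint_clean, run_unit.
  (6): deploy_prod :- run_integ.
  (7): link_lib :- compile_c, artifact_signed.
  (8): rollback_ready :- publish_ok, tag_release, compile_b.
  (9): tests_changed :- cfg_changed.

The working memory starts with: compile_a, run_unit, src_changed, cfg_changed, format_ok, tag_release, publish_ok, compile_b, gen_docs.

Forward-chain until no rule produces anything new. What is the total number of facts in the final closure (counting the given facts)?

Round 1 — (1), (8), (9), derive lint_clean, rollback_ready, tests_changed.
Round 2 — (5), derive artifact_signed.
Round 3 — (3), derive cache_hit.
Round 4 — (2), derive hdr_changed.
Closure: {artifact_signed, cache_hit, cfg_changed, compile_a, compile_b, format_ok, gen_docs, hdr_changed, lint_clean, publish_ok, rollback_ready, run_unit, src_changed, tag_release, tests_changed} — 15 facts.

15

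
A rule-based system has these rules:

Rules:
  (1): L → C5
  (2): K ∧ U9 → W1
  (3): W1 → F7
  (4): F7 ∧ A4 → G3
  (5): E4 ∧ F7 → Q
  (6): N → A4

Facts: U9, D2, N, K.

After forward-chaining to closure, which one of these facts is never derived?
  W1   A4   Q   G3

Round 1: (2) [K ∧ U9 → W1]; (6) [N → A4]. Adds W1, A4.
Round 2: (3) [W1 → F7]. Adds F7.
Round 3: (4) [F7 ∧ A4 → G3]. Adds G3.
Derived: A4 (round 1), W1 (round 1), G3 (round 3). Q never appears in any round.

Q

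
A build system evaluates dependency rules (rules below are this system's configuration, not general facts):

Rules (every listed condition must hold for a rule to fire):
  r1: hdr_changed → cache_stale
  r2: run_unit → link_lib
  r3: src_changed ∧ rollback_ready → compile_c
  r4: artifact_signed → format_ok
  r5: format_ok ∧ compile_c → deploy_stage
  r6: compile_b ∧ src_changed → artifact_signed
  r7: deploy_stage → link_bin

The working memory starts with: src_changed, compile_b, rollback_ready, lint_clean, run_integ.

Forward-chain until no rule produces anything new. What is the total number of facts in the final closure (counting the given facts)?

Round 1: r3 [src_changed ∧ rollback_ready → compile_c]; r6 [compile_b ∧ src_changed → artifact_signed]. New: compile_c, artifact_signed.
Round 2: r4 [artifact_signed → format_ok]. New: format_ok.
Round 3: r5 [format_ok ∧ compile_c → deploy_stage]. New: deploy_stage.
Round 4: r7 [deploy_stage → link_bin]. New: link_bin.
Closure: {artifact_signed, compile_b, compile_c, deploy_stage, format_ok, link_bin, lint_clean, rollback_ready, run_integ, src_changed} — 10 facts.

10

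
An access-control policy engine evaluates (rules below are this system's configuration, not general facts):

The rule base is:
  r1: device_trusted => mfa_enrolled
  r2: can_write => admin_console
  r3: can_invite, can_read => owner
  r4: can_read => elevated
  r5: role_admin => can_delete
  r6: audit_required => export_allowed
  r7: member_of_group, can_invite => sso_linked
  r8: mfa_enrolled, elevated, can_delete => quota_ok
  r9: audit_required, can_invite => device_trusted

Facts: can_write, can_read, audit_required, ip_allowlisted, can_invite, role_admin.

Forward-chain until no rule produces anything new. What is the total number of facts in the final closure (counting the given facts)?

14

Round 1 fires r2, r3, r4, r5, r6, r9, giving admin_console, owner, elevated, can_delete, export_allowed, device_trusted.
Round 2 fires r1, giving mfa_enrolled.
Round 3 fires r8, giving quota_ok.
Closure: {admin_console, audit_required, can_delete, can_invite, can_read, can_write, device_trusted, elevated, export_allowed, ip_allowlisted, mfa_enrolled, owner, quota_ok, role_admin} — 14 facts.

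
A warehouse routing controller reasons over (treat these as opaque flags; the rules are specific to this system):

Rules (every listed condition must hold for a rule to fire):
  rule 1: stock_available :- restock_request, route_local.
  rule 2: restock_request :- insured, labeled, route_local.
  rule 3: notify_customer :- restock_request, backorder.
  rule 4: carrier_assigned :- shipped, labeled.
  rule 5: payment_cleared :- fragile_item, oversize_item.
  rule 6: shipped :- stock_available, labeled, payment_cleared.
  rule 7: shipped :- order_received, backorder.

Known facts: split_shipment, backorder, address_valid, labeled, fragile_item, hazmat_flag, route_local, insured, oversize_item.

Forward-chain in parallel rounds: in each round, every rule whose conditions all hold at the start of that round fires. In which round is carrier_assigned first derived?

4

Round 1 fires rule 2, rule 5, giving restock_request, payment_cleared.
Round 2 fires rule 1, rule 3, giving stock_available, notify_customer.
Round 3 fires rule 6, giving shipped.
Round 4 fires rule 4, giving carrier_assigned.
carrier_assigned first appears in round 4.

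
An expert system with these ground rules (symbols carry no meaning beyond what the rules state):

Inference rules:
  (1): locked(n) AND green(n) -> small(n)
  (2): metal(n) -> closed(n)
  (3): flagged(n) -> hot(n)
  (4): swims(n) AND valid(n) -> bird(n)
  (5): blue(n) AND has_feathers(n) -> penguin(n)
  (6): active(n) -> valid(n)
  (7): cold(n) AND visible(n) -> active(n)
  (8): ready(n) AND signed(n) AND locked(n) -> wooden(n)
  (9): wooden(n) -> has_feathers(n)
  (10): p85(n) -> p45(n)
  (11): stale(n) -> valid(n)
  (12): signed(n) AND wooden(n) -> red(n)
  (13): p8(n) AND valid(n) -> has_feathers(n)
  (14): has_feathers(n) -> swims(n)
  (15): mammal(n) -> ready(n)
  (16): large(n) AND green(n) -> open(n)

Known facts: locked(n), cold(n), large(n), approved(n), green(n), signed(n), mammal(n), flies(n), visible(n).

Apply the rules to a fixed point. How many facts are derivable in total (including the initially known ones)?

19

Round 1 fires (1), (7), (15), (16), giving small(n), active(n), ready(n), open(n).
Round 2 fires (6), (8), giving valid(n), wooden(n).
Round 3 fires (9), (12), giving has_feathers(n), red(n).
Round 4 fires (14), giving swims(n).
Round 5 fires (4), giving bird(n).
Closure: {active(n), approved(n), bird(n), cold(n), flies(n), green(n), has_feathers(n), large(n), locked(n), mammal(n), open(n), ready(n), red(n), signed(n), small(n), swims(n), valid(n), visible(n), wooden(n)} — 19 facts.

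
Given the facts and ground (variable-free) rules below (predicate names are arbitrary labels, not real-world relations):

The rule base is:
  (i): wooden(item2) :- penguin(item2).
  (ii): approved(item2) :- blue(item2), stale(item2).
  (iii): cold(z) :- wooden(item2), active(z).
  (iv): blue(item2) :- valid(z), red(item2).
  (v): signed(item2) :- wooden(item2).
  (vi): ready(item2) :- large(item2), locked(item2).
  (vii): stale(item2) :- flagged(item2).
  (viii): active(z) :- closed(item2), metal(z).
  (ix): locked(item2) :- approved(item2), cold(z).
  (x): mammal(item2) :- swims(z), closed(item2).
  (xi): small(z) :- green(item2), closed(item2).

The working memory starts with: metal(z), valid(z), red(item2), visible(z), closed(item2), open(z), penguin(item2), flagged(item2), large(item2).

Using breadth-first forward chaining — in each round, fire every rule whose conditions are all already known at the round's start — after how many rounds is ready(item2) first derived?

Round 1 — (i), (iv), (vii), (viii), derive wooden(item2), blue(item2), stale(item2), active(z).
Round 2 — (ii), (iii), (v), derive approved(item2), cold(z), signed(item2).
Round 3 — (ix), derive locked(item2).
Round 4 — (vi), derive ready(item2).
ready(item2) first appears in round 4.

4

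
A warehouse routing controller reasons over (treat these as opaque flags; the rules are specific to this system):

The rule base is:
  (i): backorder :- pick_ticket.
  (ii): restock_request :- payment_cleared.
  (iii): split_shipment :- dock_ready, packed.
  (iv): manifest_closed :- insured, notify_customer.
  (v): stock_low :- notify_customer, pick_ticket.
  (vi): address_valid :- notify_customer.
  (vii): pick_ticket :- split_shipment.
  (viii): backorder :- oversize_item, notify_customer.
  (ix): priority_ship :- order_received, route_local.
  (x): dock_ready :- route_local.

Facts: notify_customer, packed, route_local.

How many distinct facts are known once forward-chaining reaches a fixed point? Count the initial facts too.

Round 1 — (vi), (x), derive address_valid, dock_ready.
Round 2 — (iii), derive split_shipment.
Round 3 — (vii), derive pick_ticket.
Round 4 — (i), (v), derive backorder, stock_low.
Closure: {address_valid, backorder, dock_ready, notify_customer, packed, pick_ticket, route_local, split_shipment, stock_low} — 9 facts.

9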